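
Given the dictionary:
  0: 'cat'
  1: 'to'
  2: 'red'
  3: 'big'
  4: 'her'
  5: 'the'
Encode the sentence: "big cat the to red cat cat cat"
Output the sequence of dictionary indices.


Look up each word in the dictionary:
  'big' -> 3
  'cat' -> 0
  'the' -> 5
  'to' -> 1
  'red' -> 2
  'cat' -> 0
  'cat' -> 0
  'cat' -> 0

Encoded: [3, 0, 5, 1, 2, 0, 0, 0]


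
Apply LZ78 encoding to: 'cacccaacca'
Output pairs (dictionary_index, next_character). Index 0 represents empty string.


LZ78 encoding steps:
Dictionary: {0: ''}
Step 1: w='' (idx 0), next='c' -> output (0, 'c'), add 'c' as idx 1
Step 2: w='' (idx 0), next='a' -> output (0, 'a'), add 'a' as idx 2
Step 3: w='c' (idx 1), next='c' -> output (1, 'c'), add 'cc' as idx 3
Step 4: w='c' (idx 1), next='a' -> output (1, 'a'), add 'ca' as idx 4
Step 5: w='a' (idx 2), next='c' -> output (2, 'c'), add 'ac' as idx 5
Step 6: w='ca' (idx 4), end of input -> output (4, '')


Encoded: [(0, 'c'), (0, 'a'), (1, 'c'), (1, 'a'), (2, 'c'), (4, '')]


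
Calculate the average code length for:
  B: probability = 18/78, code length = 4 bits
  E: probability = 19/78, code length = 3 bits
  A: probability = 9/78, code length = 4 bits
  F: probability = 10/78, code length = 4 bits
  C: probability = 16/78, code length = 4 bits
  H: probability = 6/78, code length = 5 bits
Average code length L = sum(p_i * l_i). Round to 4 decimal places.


Weighted contributions p_i * l_i:
  B: (18/78) * 4 = 72/78
  E: (19/78) * 3 = 57/78
  A: (9/78) * 4 = 36/78
  F: (10/78) * 4 = 40/78
  C: (16/78) * 4 = 64/78
  H: (6/78) * 5 = 30/78
Sum = (72 + 57 + 36 + 40 + 64 + 30)/78 = 299/78

L = 299/78 = 3.8333 bits/symbol


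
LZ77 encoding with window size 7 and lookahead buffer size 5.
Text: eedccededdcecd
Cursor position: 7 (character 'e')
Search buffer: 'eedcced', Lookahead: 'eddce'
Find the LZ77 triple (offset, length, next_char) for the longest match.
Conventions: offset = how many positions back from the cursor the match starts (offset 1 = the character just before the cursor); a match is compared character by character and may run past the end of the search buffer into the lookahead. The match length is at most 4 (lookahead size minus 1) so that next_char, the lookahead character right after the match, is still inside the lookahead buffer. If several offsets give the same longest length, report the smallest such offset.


Try each offset into the search buffer:
  offset=1 (pos 6, char 'd'): match length 0
  offset=2 (pos 5, char 'e'): match length 2
  offset=3 (pos 4, char 'c'): match length 0
  offset=4 (pos 3, char 'c'): match length 0
  offset=5 (pos 2, char 'd'): match length 0
  offset=6 (pos 1, char 'e'): match length 2
  offset=7 (pos 0, char 'e'): match length 1
Longest match has length 2, found at offsets 2, 6; take the smallest, offset 2.
next_char = character at position 7 + 2 = 9 -> 'd'

Best match: offset=2, length=2 (matching 'ed' starting at position 5)
LZ77 triple: (2, 2, 'd')


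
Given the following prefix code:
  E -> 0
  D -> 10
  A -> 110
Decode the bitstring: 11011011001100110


Decoding step by step:
Bits 110 -> A
Bits 110 -> A
Bits 110 -> A
Bits 0 -> E
Bits 110 -> A
Bits 0 -> E
Bits 110 -> A


Decoded message: AAAEAEA


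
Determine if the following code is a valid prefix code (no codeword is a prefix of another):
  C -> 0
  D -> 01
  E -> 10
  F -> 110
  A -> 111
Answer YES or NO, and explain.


Checking each pair (does one codeword prefix another?):
  C='0' vs D='01': prefix -- VIOLATION

NO -- this is NOT a valid prefix code. C (0) is a prefix of D (01).


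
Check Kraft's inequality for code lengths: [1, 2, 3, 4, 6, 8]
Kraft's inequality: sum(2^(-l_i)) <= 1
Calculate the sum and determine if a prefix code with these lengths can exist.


Sum = 2^(-1) + 2^(-2) + 2^(-3) + 2^(-4) + 2^(-6) + 2^(-8)
    = 0.5 + 0.25 + 0.125 + 0.0625 + 0.015625 + 0.00390625
    = 245/256 = 0.95703125
Since 0.95703125 <= 1, Kraft's inequality IS satisfied.
A prefix code with these lengths CAN exist.

Kraft sum = 0.95703125. Satisfied.


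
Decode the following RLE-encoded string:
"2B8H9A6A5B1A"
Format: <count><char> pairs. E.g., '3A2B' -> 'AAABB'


Expanding each <count><char> pair:
  2B -> 'BB'
  8H -> 'HHHHHHHH'
  9A -> 'AAAAAAAAA'
  6A -> 'AAAAAA'
  5B -> 'BBBBB'
  1A -> 'A'

Decoded = BBHHHHHHHHAAAAAAAAAAAAAAABBBBBA


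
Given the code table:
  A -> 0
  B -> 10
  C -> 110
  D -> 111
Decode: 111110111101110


Decoding:
111 -> D
110 -> C
111 -> D
10 -> B
111 -> D
0 -> A


Result: DCDBDA


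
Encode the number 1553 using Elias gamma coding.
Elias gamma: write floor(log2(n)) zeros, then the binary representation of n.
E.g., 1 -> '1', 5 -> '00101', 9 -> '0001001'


num_bits = floor(log2(1553)) + 1 = 11
leading_zeros = num_bits - 1 = 10
binary(1553) = 11000010001

Elias gamma(1553) = '0000000000' + '11000010001' = 000000000011000010001 (21 bits)


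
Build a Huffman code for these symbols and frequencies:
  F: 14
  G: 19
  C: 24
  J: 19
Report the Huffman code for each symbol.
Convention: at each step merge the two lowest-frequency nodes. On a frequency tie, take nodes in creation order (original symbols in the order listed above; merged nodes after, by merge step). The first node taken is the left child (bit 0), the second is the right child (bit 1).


Huffman tree construction:
Step 1: Merge F(14) + G(19) = 33
Step 2: Merge J(19) + C(24) = 43
Step 3: Merge (F+G)(33) + (J+C)(43) = 76
Read each symbol's code off the tree from the root (left child = 0, right child = 1).

Codes:
  F: 00 (length 2)
  G: 01 (length 2)
  C: 11 (length 2)
  J: 10 (length 2)
Average code length: 152/76 = 2.0000 bits/symbol


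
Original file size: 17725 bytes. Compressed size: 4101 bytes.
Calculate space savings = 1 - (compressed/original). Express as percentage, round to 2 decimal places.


ratio = compressed/original = 4101/17725 = 0.231368
savings = 1 - ratio = 1 - 0.231368 = 0.768632
as a percentage: 0.768632 * 100 = 76.86%

Space savings = 1 - 4101/17725 = 76.86%


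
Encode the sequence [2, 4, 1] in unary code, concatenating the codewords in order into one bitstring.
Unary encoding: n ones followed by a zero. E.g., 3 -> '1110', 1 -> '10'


Encode each number as n ones followed by a terminating 0:
  2 -> 110 (3 bits)
  4 -> 11110 (5 bits)
  1 -> 10 (2 bits)
Total length = 3 + 5 + 2 = 10 bits.

Unary([2, 4, 1]) = 1101111010 (10 bits)


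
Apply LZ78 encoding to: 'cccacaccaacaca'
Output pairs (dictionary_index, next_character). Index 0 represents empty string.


LZ78 encoding steps:
Dictionary: {0: ''}
Step 1: w='' (idx 0), next='c' -> output (0, 'c'), add 'c' as idx 1
Step 2: w='c' (idx 1), next='c' -> output (1, 'c'), add 'cc' as idx 2
Step 3: w='' (idx 0), next='a' -> output (0, 'a'), add 'a' as idx 3
Step 4: w='c' (idx 1), next='a' -> output (1, 'a'), add 'ca' as idx 4
Step 5: w='cc' (idx 2), next='a' -> output (2, 'a'), add 'cca' as idx 5
Step 6: w='a' (idx 3), next='c' -> output (3, 'c'), add 'ac' as idx 6
Step 7: w='ac' (idx 6), next='a' -> output (6, 'a'), add 'aca' as idx 7


Encoded: [(0, 'c'), (1, 'c'), (0, 'a'), (1, 'a'), (2, 'a'), (3, 'c'), (6, 'a')]


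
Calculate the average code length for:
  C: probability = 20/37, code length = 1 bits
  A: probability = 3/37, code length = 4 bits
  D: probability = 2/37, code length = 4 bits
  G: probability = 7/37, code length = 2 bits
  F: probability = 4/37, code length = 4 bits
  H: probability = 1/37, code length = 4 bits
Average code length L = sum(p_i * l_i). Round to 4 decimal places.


Weighted contributions p_i * l_i:
  C: (20/37) * 1 = 20/37
  A: (3/37) * 4 = 12/37
  D: (2/37) * 4 = 8/37
  G: (7/37) * 2 = 14/37
  F: (4/37) * 4 = 16/37
  H: (1/37) * 4 = 4/37
Sum = (20 + 12 + 8 + 14 + 16 + 4)/37 = 74/37

L = 74/37 = 2.0000 bits/symbol


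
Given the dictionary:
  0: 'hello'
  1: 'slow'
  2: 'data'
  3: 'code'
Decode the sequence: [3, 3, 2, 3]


Look up each index in the dictionary:
  3 -> 'code'
  3 -> 'code'
  2 -> 'data'
  3 -> 'code'

Decoded: "code code data code"


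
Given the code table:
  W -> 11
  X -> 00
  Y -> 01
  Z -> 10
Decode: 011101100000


Decoding:
01 -> Y
11 -> W
01 -> Y
10 -> Z
00 -> X
00 -> X


Result: YWYZXX


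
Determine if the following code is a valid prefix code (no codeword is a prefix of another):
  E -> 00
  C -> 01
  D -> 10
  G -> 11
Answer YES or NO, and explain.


Checking each pair (does one codeword prefix another?):
  E='00' vs C='01': no prefix
  E='00' vs D='10': no prefix
  E='00' vs G='11': no prefix
  C='01' vs E='00': no prefix
  C='01' vs D='10': no prefix
  C='01' vs G='11': no prefix
  D='10' vs E='00': no prefix
  D='10' vs C='01': no prefix
  D='10' vs G='11': no prefix
  G='11' vs E='00': no prefix
  G='11' vs C='01': no prefix
  G='11' vs D='10': no prefix
No violation found over all pairs.

YES -- this is a valid prefix code. No codeword is a prefix of any other codeword.


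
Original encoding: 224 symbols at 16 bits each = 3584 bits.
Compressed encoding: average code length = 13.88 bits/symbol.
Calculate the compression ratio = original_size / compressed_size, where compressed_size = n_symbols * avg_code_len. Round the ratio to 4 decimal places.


original_size = n_symbols * orig_bits = 224 * 16 = 3584 bits
compressed_size = n_symbols * avg_code_len = 224 * 13.88 = 3109.12 bits
ratio = original_size / compressed_size = 3584 / 3109.12 = 1.1527

Compression ratio = 1.1527


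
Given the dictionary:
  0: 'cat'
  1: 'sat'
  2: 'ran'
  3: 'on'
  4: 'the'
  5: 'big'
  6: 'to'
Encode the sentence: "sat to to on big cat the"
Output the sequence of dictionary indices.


Look up each word in the dictionary:
  'sat' -> 1
  'to' -> 6
  'to' -> 6
  'on' -> 3
  'big' -> 5
  'cat' -> 0
  'the' -> 4

Encoded: [1, 6, 6, 3, 5, 0, 4]


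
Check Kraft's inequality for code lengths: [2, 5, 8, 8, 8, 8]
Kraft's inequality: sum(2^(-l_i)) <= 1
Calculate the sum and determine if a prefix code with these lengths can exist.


Sum = 2^(-2) + 2^(-5) + 2^(-8) + 2^(-8) + 2^(-8) + 2^(-8)
    = 0.25 + 0.03125 + 0.00390625 + 0.00390625 + 0.00390625 + 0.00390625
    = 76/256 = 0.296875
Since 0.296875 <= 1, Kraft's inequality IS satisfied.
A prefix code with these lengths CAN exist.

Kraft sum = 0.296875. Satisfied.


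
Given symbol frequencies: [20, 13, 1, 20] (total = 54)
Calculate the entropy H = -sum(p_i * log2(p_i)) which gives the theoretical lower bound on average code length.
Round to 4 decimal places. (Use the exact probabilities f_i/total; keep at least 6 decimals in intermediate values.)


Per-symbol terms -p_i * log2(p_i) with p_i = f_i/54:
  p = 20/54 = 0.370370: log2(p) = -1.432959, -p*log2(p) = 0.530726
  p = 13/54 = 0.240741: log2(p) = -2.054448, -p*log2(p) = 0.494589
  p = 1/54 = 0.018519: log2(p) = -5.754888, -p*log2(p) = 0.106572
  p = 20/54 = 0.370370: log2(p) = -1.432959, -p*log2(p) = 0.530726
H = 0.530726 + 0.494589 + 0.106572 + 0.530726 = 1.662613

H = 1.6626 bits/symbol


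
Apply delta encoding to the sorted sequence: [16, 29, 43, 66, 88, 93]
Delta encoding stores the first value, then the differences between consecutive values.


First value: 16
Deltas:
  29 - 16 = 13
  43 - 29 = 14
  66 - 43 = 23
  88 - 66 = 22
  93 - 88 = 5


Delta encoded: [16, 13, 14, 23, 22, 5]


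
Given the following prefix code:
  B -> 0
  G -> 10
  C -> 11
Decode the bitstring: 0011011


Decoding step by step:
Bits 0 -> B
Bits 0 -> B
Bits 11 -> C
Bits 0 -> B
Bits 11 -> C


Decoded message: BBCBC


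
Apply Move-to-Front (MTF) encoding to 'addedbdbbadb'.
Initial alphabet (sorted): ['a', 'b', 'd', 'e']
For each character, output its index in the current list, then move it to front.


MTF encoding:
'a': index 0 in ['a', 'b', 'd', 'e'] -> ['a', 'b', 'd', 'e']
'd': index 2 in ['a', 'b', 'd', 'e'] -> ['d', 'a', 'b', 'e']
'd': index 0 in ['d', 'a', 'b', 'e'] -> ['d', 'a', 'b', 'e']
'e': index 3 in ['d', 'a', 'b', 'e'] -> ['e', 'd', 'a', 'b']
'd': index 1 in ['e', 'd', 'a', 'b'] -> ['d', 'e', 'a', 'b']
'b': index 3 in ['d', 'e', 'a', 'b'] -> ['b', 'd', 'e', 'a']
'd': index 1 in ['b', 'd', 'e', 'a'] -> ['d', 'b', 'e', 'a']
'b': index 1 in ['d', 'b', 'e', 'a'] -> ['b', 'd', 'e', 'a']
'b': index 0 in ['b', 'd', 'e', 'a'] -> ['b', 'd', 'e', 'a']
'a': index 3 in ['b', 'd', 'e', 'a'] -> ['a', 'b', 'd', 'e']
'd': index 2 in ['a', 'b', 'd', 'e'] -> ['d', 'a', 'b', 'e']
'b': index 2 in ['d', 'a', 'b', 'e'] -> ['b', 'd', 'a', 'e']


Output: [0, 2, 0, 3, 1, 3, 1, 1, 0, 3, 2, 2]


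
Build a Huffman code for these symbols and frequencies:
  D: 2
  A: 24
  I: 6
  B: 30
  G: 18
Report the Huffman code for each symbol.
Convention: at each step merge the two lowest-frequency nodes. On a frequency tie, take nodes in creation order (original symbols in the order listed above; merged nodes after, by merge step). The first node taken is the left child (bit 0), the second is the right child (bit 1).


Huffman tree construction:
Step 1: Merge D(2) + I(6) = 8
Step 2: Merge (D+I)(8) + G(18) = 26
Step 3: Merge A(24) + ((D+I)+G)(26) = 50
Step 4: Merge B(30) + (A+((D+I)+G))(50) = 80
Read each symbol's code off the tree from the root (left child = 0, right child = 1).

Codes:
  D: 1100 (length 4)
  A: 10 (length 2)
  I: 1101 (length 4)
  B: 0 (length 1)
  G: 111 (length 3)
Average code length: 164/80 = 2.0500 bits/symbol


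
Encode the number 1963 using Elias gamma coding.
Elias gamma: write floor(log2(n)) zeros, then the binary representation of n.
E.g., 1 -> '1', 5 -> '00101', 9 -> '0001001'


num_bits = floor(log2(1963)) + 1 = 11
leading_zeros = num_bits - 1 = 10
binary(1963) = 11110101011

Elias gamma(1963) = '0000000000' + '11110101011' = 000000000011110101011 (21 bits)


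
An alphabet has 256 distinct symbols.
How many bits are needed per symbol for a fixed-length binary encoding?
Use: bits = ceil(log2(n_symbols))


log2(256) = 8.0
Bracket: 2^7 = 128 < 256 <= 2^8 = 256
So ceil(log2(256)) = 8

bits = ceil(log2(256)) = ceil(8.0) = 8 bits


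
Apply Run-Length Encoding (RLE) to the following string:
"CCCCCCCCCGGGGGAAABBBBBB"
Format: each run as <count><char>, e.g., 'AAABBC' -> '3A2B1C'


Scanning runs left to right:
  i=0: run of 'C' x 9 -> '9C'
  i=9: run of 'G' x 5 -> '5G'
  i=14: run of 'A' x 3 -> '3A'
  i=17: run of 'B' x 6 -> '6B'

RLE = 9C5G3A6B


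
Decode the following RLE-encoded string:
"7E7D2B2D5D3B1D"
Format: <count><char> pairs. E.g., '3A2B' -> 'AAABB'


Expanding each <count><char> pair:
  7E -> 'EEEEEEE'
  7D -> 'DDDDDDD'
  2B -> 'BB'
  2D -> 'DD'
  5D -> 'DDDDD'
  3B -> 'BBB'
  1D -> 'D'

Decoded = EEEEEEEDDDDDDDBBDDDDDDDBBBD


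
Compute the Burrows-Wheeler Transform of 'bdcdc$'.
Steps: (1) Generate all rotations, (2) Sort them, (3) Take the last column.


Rotations (sorted):
  0: $bdcdc -> last char: c
  1: bdcdc$ -> last char: $
  2: c$bdcd -> last char: d
  3: cdc$bd -> last char: d
  4: dc$bdc -> last char: c
  5: dcdc$b -> last char: b


BWT = c$ddcb


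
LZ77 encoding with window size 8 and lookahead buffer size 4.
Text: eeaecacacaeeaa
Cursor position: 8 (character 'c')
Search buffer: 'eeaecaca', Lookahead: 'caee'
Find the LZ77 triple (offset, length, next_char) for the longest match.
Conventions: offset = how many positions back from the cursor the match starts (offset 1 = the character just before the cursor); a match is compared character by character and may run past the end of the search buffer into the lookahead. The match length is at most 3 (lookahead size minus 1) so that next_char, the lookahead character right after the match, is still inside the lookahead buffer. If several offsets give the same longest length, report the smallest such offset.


Try each offset into the search buffer:
  offset=1 (pos 7, char 'a'): match length 0
  offset=2 (pos 6, char 'c'): match length 2
  offset=3 (pos 5, char 'a'): match length 0
  offset=4 (pos 4, char 'c'): match length 2
  offset=5 (pos 3, char 'e'): match length 0
  offset=6 (pos 2, char 'a'): match length 0
  offset=7 (pos 1, char 'e'): match length 0
  offset=8 (pos 0, char 'e'): match length 0
Longest match has length 2, found at offsets 2, 4; take the smallest, offset 2.
next_char = character at position 8 + 2 = 10 -> 'e'

Best match: offset=2, length=2 (matching 'ca' starting at position 6)
LZ77 triple: (2, 2, 'e')


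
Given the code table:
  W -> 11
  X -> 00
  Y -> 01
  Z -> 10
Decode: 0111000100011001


Decoding:
01 -> Y
11 -> W
00 -> X
01 -> Y
00 -> X
01 -> Y
10 -> Z
01 -> Y


Result: YWXYXYZY


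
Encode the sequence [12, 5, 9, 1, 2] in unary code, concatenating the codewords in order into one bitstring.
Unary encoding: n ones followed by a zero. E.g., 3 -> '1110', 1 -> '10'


Encode each number as n ones followed by a terminating 0:
  12 -> 1111111111110 (13 bits)
  5 -> 111110 (6 bits)
  9 -> 1111111110 (10 bits)
  1 -> 10 (2 bits)
  2 -> 110 (3 bits)
Total length = 13 + 6 + 10 + 2 + 3 = 34 bits.

Unary([12, 5, 9, 1, 2]) = 1111111111110111110111111111010110 (34 bits)


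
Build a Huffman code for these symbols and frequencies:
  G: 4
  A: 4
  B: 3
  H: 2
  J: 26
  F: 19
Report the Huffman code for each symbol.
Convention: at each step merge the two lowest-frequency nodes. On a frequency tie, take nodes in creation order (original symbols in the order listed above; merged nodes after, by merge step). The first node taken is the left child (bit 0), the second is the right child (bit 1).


Huffman tree construction:
Step 1: Merge H(2) + B(3) = 5
Step 2: Merge G(4) + A(4) = 8
Step 3: Merge (H+B)(5) + (G+A)(8) = 13
Step 4: Merge ((H+B)+(G+A))(13) + F(19) = 32
Step 5: Merge J(26) + (((H+B)+(G+A))+F)(32) = 58
Read each symbol's code off the tree from the root (left child = 0, right child = 1).

Codes:
  G: 1010 (length 4)
  A: 1011 (length 4)
  B: 1001 (length 4)
  H: 1000 (length 4)
  J: 0 (length 1)
  F: 11 (length 2)
Average code length: 116/58 = 2.0000 bits/symbol


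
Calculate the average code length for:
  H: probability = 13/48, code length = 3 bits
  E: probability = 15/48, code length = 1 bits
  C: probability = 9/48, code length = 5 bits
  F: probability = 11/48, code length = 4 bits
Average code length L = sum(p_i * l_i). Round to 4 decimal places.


Weighted contributions p_i * l_i:
  H: (13/48) * 3 = 39/48
  E: (15/48) * 1 = 15/48
  C: (9/48) * 5 = 45/48
  F: (11/48) * 4 = 44/48
Sum = (39 + 15 + 45 + 44)/48 = 143/48

L = 143/48 = 2.9792 bits/symbol


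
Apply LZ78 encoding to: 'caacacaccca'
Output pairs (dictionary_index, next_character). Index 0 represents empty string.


LZ78 encoding steps:
Dictionary: {0: ''}
Step 1: w='' (idx 0), next='c' -> output (0, 'c'), add 'c' as idx 1
Step 2: w='' (idx 0), next='a' -> output (0, 'a'), add 'a' as idx 2
Step 3: w='a' (idx 2), next='c' -> output (2, 'c'), add 'ac' as idx 3
Step 4: w='ac' (idx 3), next='a' -> output (3, 'a'), add 'aca' as idx 4
Step 5: w='c' (idx 1), next='c' -> output (1, 'c'), add 'cc' as idx 5
Step 6: w='c' (idx 1), next='a' -> output (1, 'a'), add 'ca' as idx 6


Encoded: [(0, 'c'), (0, 'a'), (2, 'c'), (3, 'a'), (1, 'c'), (1, 'a')]


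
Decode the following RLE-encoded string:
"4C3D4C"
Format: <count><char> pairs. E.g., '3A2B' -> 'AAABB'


Expanding each <count><char> pair:
  4C -> 'CCCC'
  3D -> 'DDD'
  4C -> 'CCCC'

Decoded = CCCCDDDCCCC


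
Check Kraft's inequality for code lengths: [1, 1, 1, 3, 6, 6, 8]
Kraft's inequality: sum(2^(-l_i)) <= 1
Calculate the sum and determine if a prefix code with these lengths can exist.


Sum = 2^(-1) + 2^(-1) + 2^(-1) + 2^(-3) + 2^(-6) + 2^(-6) + 2^(-8)
    = 0.5 + 0.5 + 0.5 + 0.125 + 0.015625 + 0.015625 + 0.00390625
    = 425/256 = 1.66015625
Since 1.66015625 > 1, Kraft's inequality is NOT satisfied.
A prefix code with these lengths CANNOT exist.

Kraft sum = 1.66015625. Not satisfied.


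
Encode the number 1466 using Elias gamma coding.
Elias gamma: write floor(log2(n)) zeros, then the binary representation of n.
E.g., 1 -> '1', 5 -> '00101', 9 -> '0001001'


num_bits = floor(log2(1466)) + 1 = 11
leading_zeros = num_bits - 1 = 10
binary(1466) = 10110111010

Elias gamma(1466) = '0000000000' + '10110111010' = 000000000010110111010 (21 bits)


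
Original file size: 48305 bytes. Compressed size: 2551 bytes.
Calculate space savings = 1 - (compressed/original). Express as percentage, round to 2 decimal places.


ratio = compressed/original = 2551/48305 = 0.05281
savings = 1 - ratio = 1 - 0.05281 = 0.94719
as a percentage: 0.94719 * 100 = 94.72%

Space savings = 1 - 2551/48305 = 94.72%


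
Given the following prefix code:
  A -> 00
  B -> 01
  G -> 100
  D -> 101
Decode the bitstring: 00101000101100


Decoding step by step:
Bits 00 -> A
Bits 101 -> D
Bits 00 -> A
Bits 01 -> B
Bits 01 -> B
Bits 100 -> G


Decoded message: ADABBG


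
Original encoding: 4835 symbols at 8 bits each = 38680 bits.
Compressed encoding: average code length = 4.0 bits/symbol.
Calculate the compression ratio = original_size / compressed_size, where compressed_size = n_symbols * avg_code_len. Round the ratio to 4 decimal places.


original_size = n_symbols * orig_bits = 4835 * 8 = 38680 bits
compressed_size = n_symbols * avg_code_len = 4835 * 4.0 = 19340.0 bits
ratio = original_size / compressed_size = 38680 / 19340.0 = 2.0

Compression ratio = 2.0


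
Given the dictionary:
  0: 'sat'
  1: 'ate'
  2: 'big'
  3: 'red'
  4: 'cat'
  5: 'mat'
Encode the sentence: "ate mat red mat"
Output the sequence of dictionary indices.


Look up each word in the dictionary:
  'ate' -> 1
  'mat' -> 5
  'red' -> 3
  'mat' -> 5

Encoded: [1, 5, 3, 5]


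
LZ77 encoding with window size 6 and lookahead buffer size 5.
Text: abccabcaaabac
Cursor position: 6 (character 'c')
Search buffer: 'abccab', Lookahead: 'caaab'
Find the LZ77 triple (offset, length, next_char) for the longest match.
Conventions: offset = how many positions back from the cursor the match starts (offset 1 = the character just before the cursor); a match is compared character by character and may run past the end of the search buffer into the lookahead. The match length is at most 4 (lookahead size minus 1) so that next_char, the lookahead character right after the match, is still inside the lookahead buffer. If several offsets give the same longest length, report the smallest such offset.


Try each offset into the search buffer:
  offset=1 (pos 5, char 'b'): match length 0
  offset=2 (pos 4, char 'a'): match length 0
  offset=3 (pos 3, char 'c'): match length 2
  offset=4 (pos 2, char 'c'): match length 1
  offset=5 (pos 1, char 'b'): match length 0
  offset=6 (pos 0, char 'a'): match length 0
Longest match has length 2 at offset 3.
next_char = character at position 6 + 2 = 8 -> 'a'

Best match: offset=3, length=2 (matching 'ca' starting at position 3)
LZ77 triple: (3, 2, 'a')


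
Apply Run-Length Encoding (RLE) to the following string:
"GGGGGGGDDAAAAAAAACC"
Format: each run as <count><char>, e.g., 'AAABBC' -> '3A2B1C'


Scanning runs left to right:
  i=0: run of 'G' x 7 -> '7G'
  i=7: run of 'D' x 2 -> '2D'
  i=9: run of 'A' x 8 -> '8A'
  i=17: run of 'C' x 2 -> '2C'

RLE = 7G2D8A2C


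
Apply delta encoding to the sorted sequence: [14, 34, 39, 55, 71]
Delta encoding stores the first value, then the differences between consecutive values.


First value: 14
Deltas:
  34 - 14 = 20
  39 - 34 = 5
  55 - 39 = 16
  71 - 55 = 16


Delta encoded: [14, 20, 5, 16, 16]


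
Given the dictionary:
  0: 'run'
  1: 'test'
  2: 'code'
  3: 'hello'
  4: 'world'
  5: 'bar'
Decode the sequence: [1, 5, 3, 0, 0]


Look up each index in the dictionary:
  1 -> 'test'
  5 -> 'bar'
  3 -> 'hello'
  0 -> 'run'
  0 -> 'run'

Decoded: "test bar hello run run"


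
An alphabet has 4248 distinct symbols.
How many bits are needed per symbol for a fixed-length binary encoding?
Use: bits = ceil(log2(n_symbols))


log2(4248) = 12.0526
Bracket: 2^12 = 4096 < 4248 <= 2^13 = 8192
So ceil(log2(4248)) = 13

bits = ceil(log2(4248)) = ceil(12.0526) = 13 bits


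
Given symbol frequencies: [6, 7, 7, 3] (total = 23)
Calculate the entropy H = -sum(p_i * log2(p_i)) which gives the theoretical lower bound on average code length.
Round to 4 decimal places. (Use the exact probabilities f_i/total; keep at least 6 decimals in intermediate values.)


Per-symbol terms -p_i * log2(p_i) with p_i = f_i/23:
  p = 6/23 = 0.260870: log2(p) = -1.938599, -p*log2(p) = 0.505722
  p = 7/23 = 0.304348: log2(p) = -1.716207, -p*log2(p) = 0.522324
  p = 7/23 = 0.304348: log2(p) = -1.716207, -p*log2(p) = 0.522324
  p = 3/23 = 0.130435: log2(p) = -2.938599, -p*log2(p) = 0.383296
H = 0.505722 + 0.522324 + 0.522324 + 0.383296 = 1.933666

H = 1.9337 bits/symbol


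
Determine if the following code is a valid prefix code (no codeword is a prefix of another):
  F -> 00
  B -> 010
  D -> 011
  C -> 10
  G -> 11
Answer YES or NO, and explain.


Checking each pair (does one codeword prefix another?):
  F='00' vs B='010': no prefix
  F='00' vs D='011': no prefix
  F='00' vs C='10': no prefix
  F='00' vs G='11': no prefix
  B='010' vs F='00': no prefix
  B='010' vs D='011': no prefix
  B='010' vs C='10': no prefix
  B='010' vs G='11': no prefix
  D='011' vs F='00': no prefix
  D='011' vs B='010': no prefix
  D='011' vs C='10': no prefix
  D='011' vs G='11': no prefix
  C='10' vs F='00': no prefix
  C='10' vs B='010': no prefix
  C='10' vs D='011': no prefix
  C='10' vs G='11': no prefix
  G='11' vs F='00': no prefix
  G='11' vs B='010': no prefix
  G='11' vs D='011': no prefix
  G='11' vs C='10': no prefix
No violation found over all pairs.

YES -- this is a valid prefix code. No codeword is a prefix of any other codeword.


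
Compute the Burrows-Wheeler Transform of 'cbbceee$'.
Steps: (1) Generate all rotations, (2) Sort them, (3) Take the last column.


Rotations (sorted):
  0: $cbbceee -> last char: e
  1: bbceee$c -> last char: c
  2: bceee$cb -> last char: b
  3: cbbceee$ -> last char: $
  4: ceee$cbb -> last char: b
  5: e$cbbcee -> last char: e
  6: ee$cbbce -> last char: e
  7: eee$cbbc -> last char: c


BWT = ecb$beec


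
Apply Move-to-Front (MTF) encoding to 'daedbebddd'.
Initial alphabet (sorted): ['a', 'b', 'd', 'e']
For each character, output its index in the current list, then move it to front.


MTF encoding:
'd': index 2 in ['a', 'b', 'd', 'e'] -> ['d', 'a', 'b', 'e']
'a': index 1 in ['d', 'a', 'b', 'e'] -> ['a', 'd', 'b', 'e']
'e': index 3 in ['a', 'd', 'b', 'e'] -> ['e', 'a', 'd', 'b']
'd': index 2 in ['e', 'a', 'd', 'b'] -> ['d', 'e', 'a', 'b']
'b': index 3 in ['d', 'e', 'a', 'b'] -> ['b', 'd', 'e', 'a']
'e': index 2 in ['b', 'd', 'e', 'a'] -> ['e', 'b', 'd', 'a']
'b': index 1 in ['e', 'b', 'd', 'a'] -> ['b', 'e', 'd', 'a']
'd': index 2 in ['b', 'e', 'd', 'a'] -> ['d', 'b', 'e', 'a']
'd': index 0 in ['d', 'b', 'e', 'a'] -> ['d', 'b', 'e', 'a']
'd': index 0 in ['d', 'b', 'e', 'a'] -> ['d', 'b', 'e', 'a']


Output: [2, 1, 3, 2, 3, 2, 1, 2, 0, 0]


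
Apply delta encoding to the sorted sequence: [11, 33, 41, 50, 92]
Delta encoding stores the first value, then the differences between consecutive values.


First value: 11
Deltas:
  33 - 11 = 22
  41 - 33 = 8
  50 - 41 = 9
  92 - 50 = 42


Delta encoded: [11, 22, 8, 9, 42]


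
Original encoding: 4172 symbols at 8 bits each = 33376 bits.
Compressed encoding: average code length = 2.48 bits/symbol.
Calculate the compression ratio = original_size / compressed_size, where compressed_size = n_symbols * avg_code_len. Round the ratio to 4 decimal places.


original_size = n_symbols * orig_bits = 4172 * 8 = 33376 bits
compressed_size = n_symbols * avg_code_len = 4172 * 2.48 = 10346.56 bits
ratio = original_size / compressed_size = 33376 / 10346.56 = 3.2258

Compression ratio = 3.2258


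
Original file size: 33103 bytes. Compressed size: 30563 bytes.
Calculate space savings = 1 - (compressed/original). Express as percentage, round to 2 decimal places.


ratio = compressed/original = 30563/33103 = 0.92327
savings = 1 - ratio = 1 - 0.92327 = 0.07673
as a percentage: 0.07673 * 100 = 7.67%

Space savings = 1 - 30563/33103 = 7.67%


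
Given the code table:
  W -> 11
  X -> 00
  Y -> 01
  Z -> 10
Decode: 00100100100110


Decoding:
00 -> X
10 -> Z
01 -> Y
00 -> X
10 -> Z
01 -> Y
10 -> Z


Result: XZYXZYZ


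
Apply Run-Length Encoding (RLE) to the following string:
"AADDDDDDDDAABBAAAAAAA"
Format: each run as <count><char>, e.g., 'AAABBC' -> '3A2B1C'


Scanning runs left to right:
  i=0: run of 'A' x 2 -> '2A'
  i=2: run of 'D' x 8 -> '8D'
  i=10: run of 'A' x 2 -> '2A'
  i=12: run of 'B' x 2 -> '2B'
  i=14: run of 'A' x 7 -> '7A'

RLE = 2A8D2A2B7A


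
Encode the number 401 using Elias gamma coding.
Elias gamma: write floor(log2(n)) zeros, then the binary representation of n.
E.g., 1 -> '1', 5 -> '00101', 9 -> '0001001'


num_bits = floor(log2(401)) + 1 = 9
leading_zeros = num_bits - 1 = 8
binary(401) = 110010001

Elias gamma(401) = '00000000' + '110010001' = 00000000110010001 (17 bits)


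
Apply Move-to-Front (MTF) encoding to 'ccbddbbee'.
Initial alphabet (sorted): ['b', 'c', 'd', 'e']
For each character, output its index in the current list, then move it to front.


MTF encoding:
'c': index 1 in ['b', 'c', 'd', 'e'] -> ['c', 'b', 'd', 'e']
'c': index 0 in ['c', 'b', 'd', 'e'] -> ['c', 'b', 'd', 'e']
'b': index 1 in ['c', 'b', 'd', 'e'] -> ['b', 'c', 'd', 'e']
'd': index 2 in ['b', 'c', 'd', 'e'] -> ['d', 'b', 'c', 'e']
'd': index 0 in ['d', 'b', 'c', 'e'] -> ['d', 'b', 'c', 'e']
'b': index 1 in ['d', 'b', 'c', 'e'] -> ['b', 'd', 'c', 'e']
'b': index 0 in ['b', 'd', 'c', 'e'] -> ['b', 'd', 'c', 'e']
'e': index 3 in ['b', 'd', 'c', 'e'] -> ['e', 'b', 'd', 'c']
'e': index 0 in ['e', 'b', 'd', 'c'] -> ['e', 'b', 'd', 'c']


Output: [1, 0, 1, 2, 0, 1, 0, 3, 0]


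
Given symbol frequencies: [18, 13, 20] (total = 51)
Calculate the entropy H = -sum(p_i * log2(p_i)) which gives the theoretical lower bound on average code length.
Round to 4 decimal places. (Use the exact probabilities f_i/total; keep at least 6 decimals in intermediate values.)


Per-symbol terms -p_i * log2(p_i) with p_i = f_i/51:
  p = 18/51 = 0.352941: log2(p) = -1.502500, -p*log2(p) = 0.530294
  p = 13/51 = 0.254902: log2(p) = -1.971986, -p*log2(p) = 0.502663
  p = 20/51 = 0.392157: log2(p) = -1.350497, -p*log2(p) = 0.529607
H = 0.530294 + 0.502663 + 0.529607 = 1.562564

H = 1.5626 bits/symbol


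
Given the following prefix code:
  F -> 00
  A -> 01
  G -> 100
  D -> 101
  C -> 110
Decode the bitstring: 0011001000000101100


Decoding step by step:
Bits 00 -> F
Bits 110 -> C
Bits 01 -> A
Bits 00 -> F
Bits 00 -> F
Bits 00 -> F
Bits 101 -> D
Bits 100 -> G


Decoded message: FCAFFFDG


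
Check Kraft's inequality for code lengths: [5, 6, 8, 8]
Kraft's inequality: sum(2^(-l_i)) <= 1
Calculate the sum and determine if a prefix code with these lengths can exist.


Sum = 2^(-5) + 2^(-6) + 2^(-8) + 2^(-8)
    = 0.03125 + 0.015625 + 0.00390625 + 0.00390625
    = 14/256 = 0.0546875
Since 0.0546875 <= 1, Kraft's inequality IS satisfied.
A prefix code with these lengths CAN exist.

Kraft sum = 0.0546875. Satisfied.


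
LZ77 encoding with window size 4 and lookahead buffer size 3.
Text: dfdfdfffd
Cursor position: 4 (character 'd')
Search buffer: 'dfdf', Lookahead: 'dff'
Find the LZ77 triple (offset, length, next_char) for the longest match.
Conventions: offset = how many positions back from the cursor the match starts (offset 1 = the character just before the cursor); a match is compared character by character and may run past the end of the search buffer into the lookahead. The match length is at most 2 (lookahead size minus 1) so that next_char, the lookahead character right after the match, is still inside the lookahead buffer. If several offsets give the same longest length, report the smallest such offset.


Try each offset into the search buffer:
  offset=1 (pos 3, char 'f'): match length 0
  offset=2 (pos 2, char 'd'): match length 2
  offset=3 (pos 1, char 'f'): match length 0
  offset=4 (pos 0, char 'd'): match length 2
Longest match has length 2, found at offsets 2, 4; take the smallest, offset 2.
next_char = character at position 4 + 2 = 6 -> 'f'

Best match: offset=2, length=2 (matching 'df' starting at position 2)
LZ77 triple: (2, 2, 'f')


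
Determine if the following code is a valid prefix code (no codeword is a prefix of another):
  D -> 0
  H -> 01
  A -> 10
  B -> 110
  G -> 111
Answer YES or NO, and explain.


Checking each pair (does one codeword prefix another?):
  D='0' vs H='01': prefix -- VIOLATION

NO -- this is NOT a valid prefix code. D (0) is a prefix of H (01).


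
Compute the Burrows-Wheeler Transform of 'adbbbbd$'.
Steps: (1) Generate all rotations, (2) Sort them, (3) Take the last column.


Rotations (sorted):
  0: $adbbbbd -> last char: d
  1: adbbbbd$ -> last char: $
  2: bbbbd$ad -> last char: d
  3: bbbd$adb -> last char: b
  4: bbd$adbb -> last char: b
  5: bd$adbbb -> last char: b
  6: d$adbbbb -> last char: b
  7: dbbbbd$a -> last char: a


BWT = d$dbbbba


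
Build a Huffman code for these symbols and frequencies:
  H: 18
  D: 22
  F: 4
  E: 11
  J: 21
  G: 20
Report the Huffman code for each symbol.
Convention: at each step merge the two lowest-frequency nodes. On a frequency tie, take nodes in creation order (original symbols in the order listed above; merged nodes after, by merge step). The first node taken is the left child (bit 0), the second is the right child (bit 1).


Huffman tree construction:
Step 1: Merge F(4) + E(11) = 15
Step 2: Merge (F+E)(15) + H(18) = 33
Step 3: Merge G(20) + J(21) = 41
Step 4: Merge D(22) + ((F+E)+H)(33) = 55
Step 5: Merge (G+J)(41) + (D+((F+E)+H))(55) = 96
Read each symbol's code off the tree from the root (left child = 0, right child = 1).

Codes:
  H: 111 (length 3)
  D: 10 (length 2)
  F: 1100 (length 4)
  E: 1101 (length 4)
  J: 01 (length 2)
  G: 00 (length 2)
Average code length: 240/96 = 2.5000 bits/symbol


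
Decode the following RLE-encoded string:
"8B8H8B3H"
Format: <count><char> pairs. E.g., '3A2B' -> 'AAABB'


Expanding each <count><char> pair:
  8B -> 'BBBBBBBB'
  8H -> 'HHHHHHHH'
  8B -> 'BBBBBBBB'
  3H -> 'HHH'

Decoded = BBBBBBBBHHHHHHHHBBBBBBBBHHH


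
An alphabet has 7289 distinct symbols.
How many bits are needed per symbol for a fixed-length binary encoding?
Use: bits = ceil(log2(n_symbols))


log2(7289) = 12.8315
Bracket: 2^12 = 4096 < 7289 <= 2^13 = 8192
So ceil(log2(7289)) = 13

bits = ceil(log2(7289)) = ceil(12.8315) = 13 bits


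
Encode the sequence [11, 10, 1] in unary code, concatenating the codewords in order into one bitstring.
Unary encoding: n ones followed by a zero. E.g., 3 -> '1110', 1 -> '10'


Encode each number as n ones followed by a terminating 0:
  11 -> 111111111110 (12 bits)
  10 -> 11111111110 (11 bits)
  1 -> 10 (2 bits)
Total length = 12 + 11 + 2 = 25 bits.

Unary([11, 10, 1]) = 1111111111101111111111010 (25 bits)


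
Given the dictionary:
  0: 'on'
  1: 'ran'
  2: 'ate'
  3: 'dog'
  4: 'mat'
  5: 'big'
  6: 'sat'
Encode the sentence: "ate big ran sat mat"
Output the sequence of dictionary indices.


Look up each word in the dictionary:
  'ate' -> 2
  'big' -> 5
  'ran' -> 1
  'sat' -> 6
  'mat' -> 4

Encoded: [2, 5, 1, 6, 4]


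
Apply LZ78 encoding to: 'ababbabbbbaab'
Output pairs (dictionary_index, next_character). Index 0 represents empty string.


LZ78 encoding steps:
Dictionary: {0: ''}
Step 1: w='' (idx 0), next='a' -> output (0, 'a'), add 'a' as idx 1
Step 2: w='' (idx 0), next='b' -> output (0, 'b'), add 'b' as idx 2
Step 3: w='a' (idx 1), next='b' -> output (1, 'b'), add 'ab' as idx 3
Step 4: w='b' (idx 2), next='a' -> output (2, 'a'), add 'ba' as idx 4
Step 5: w='b' (idx 2), next='b' -> output (2, 'b'), add 'bb' as idx 5
Step 6: w='bb' (idx 5), next='a' -> output (5, 'a'), add 'bba' as idx 6
Step 7: w='ab' (idx 3), end of input -> output (3, '')


Encoded: [(0, 'a'), (0, 'b'), (1, 'b'), (2, 'a'), (2, 'b'), (5, 'a'), (3, '')]


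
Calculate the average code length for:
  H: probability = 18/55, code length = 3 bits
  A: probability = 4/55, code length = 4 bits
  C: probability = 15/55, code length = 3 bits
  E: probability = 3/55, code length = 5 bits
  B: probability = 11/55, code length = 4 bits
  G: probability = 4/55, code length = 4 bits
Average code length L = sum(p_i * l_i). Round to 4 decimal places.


Weighted contributions p_i * l_i:
  H: (18/55) * 3 = 54/55
  A: (4/55) * 4 = 16/55
  C: (15/55) * 3 = 45/55
  E: (3/55) * 5 = 15/55
  B: (11/55) * 4 = 44/55
  G: (4/55) * 4 = 16/55
Sum = (54 + 16 + 45 + 15 + 44 + 16)/55 = 190/55

L = 190/55 = 3.4545 bits/symbol


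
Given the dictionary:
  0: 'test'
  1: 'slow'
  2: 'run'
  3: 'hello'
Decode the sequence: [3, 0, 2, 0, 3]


Look up each index in the dictionary:
  3 -> 'hello'
  0 -> 'test'
  2 -> 'run'
  0 -> 'test'
  3 -> 'hello'

Decoded: "hello test run test hello"


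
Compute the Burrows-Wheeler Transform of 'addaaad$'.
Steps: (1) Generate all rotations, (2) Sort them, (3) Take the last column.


Rotations (sorted):
  0: $addaaad -> last char: d
  1: aaad$add -> last char: d
  2: aad$adda -> last char: a
  3: ad$addaa -> last char: a
  4: addaaad$ -> last char: $
  5: d$addaaa -> last char: a
  6: daaad$ad -> last char: d
  7: ddaaad$a -> last char: a


BWT = ddaa$ada


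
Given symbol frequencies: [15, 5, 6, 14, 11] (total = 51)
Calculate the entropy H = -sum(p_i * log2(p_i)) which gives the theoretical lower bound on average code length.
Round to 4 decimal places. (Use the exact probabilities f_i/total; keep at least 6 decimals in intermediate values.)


Per-symbol terms -p_i * log2(p_i) with p_i = f_i/51:
  p = 15/51 = 0.294118: log2(p) = -1.765535, -p*log2(p) = 0.519275
  p = 5/51 = 0.098039: log2(p) = -3.350497, -p*log2(p) = 0.328480
  p = 6/51 = 0.117647: log2(p) = -3.087463, -p*log2(p) = 0.363231
  p = 14/51 = 0.274510: log2(p) = -1.865070, -p*log2(p) = 0.511980
  p = 11/51 = 0.215686: log2(p) = -2.212994, -p*log2(p) = 0.477312
H = 0.519275 + 0.328480 + 0.363231 + 0.511980 + 0.477312 = 2.200278

H = 2.2003 bits/symbol


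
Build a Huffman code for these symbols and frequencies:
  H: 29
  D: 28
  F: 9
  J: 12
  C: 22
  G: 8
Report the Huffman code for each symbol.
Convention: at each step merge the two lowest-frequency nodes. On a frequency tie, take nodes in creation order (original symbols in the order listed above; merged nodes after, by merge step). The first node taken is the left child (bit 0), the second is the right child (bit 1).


Huffman tree construction:
Step 1: Merge G(8) + F(9) = 17
Step 2: Merge J(12) + (G+F)(17) = 29
Step 3: Merge C(22) + D(28) = 50
Step 4: Merge H(29) + (J+(G+F))(29) = 58
Step 5: Merge (C+D)(50) + (H+(J+(G+F)))(58) = 108
Read each symbol's code off the tree from the root (left child = 0, right child = 1).

Codes:
  H: 10 (length 2)
  D: 01 (length 2)
  F: 1111 (length 4)
  J: 110 (length 3)
  C: 00 (length 2)
  G: 1110 (length 4)
Average code length: 262/108 = 2.4259 bits/symbol


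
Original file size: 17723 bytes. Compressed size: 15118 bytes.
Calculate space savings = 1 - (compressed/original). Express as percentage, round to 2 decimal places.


ratio = compressed/original = 15118/17723 = 0.853016
savings = 1 - ratio = 1 - 0.853016 = 0.146984
as a percentage: 0.146984 * 100 = 14.7%

Space savings = 1 - 15118/17723 = 14.7%


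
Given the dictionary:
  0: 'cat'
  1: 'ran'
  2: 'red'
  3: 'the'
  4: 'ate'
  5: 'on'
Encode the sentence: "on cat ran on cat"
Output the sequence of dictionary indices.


Look up each word in the dictionary:
  'on' -> 5
  'cat' -> 0
  'ran' -> 1
  'on' -> 5
  'cat' -> 0

Encoded: [5, 0, 1, 5, 0]


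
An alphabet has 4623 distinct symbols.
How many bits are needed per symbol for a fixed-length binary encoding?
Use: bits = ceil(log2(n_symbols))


log2(4623) = 12.1746
Bracket: 2^12 = 4096 < 4623 <= 2^13 = 8192
So ceil(log2(4623)) = 13

bits = ceil(log2(4623)) = ceil(12.1746) = 13 bits


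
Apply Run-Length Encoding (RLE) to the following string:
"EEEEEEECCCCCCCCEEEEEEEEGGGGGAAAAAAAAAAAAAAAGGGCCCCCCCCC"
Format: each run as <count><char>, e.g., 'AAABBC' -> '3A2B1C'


Scanning runs left to right:
  i=0: run of 'E' x 7 -> '7E'
  i=7: run of 'C' x 8 -> '8C'
  i=15: run of 'E' x 8 -> '8E'
  i=23: run of 'G' x 5 -> '5G'
  i=28: run of 'A' x 15 -> '15A'
  i=43: run of 'G' x 3 -> '3G'
  i=46: run of 'C' x 9 -> '9C'

RLE = 7E8C8E5G15A3G9C
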